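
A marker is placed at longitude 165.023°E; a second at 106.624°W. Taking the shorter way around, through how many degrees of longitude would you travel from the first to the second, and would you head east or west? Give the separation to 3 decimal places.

Raw difference: -106.624 − 165.023 = -271.647°.
Normalise into (−180°, 180°]: -271.647° + 360° = 88.353°.
Positive ⇒ the second point lies to the east; separation 88.353°.

88.353° east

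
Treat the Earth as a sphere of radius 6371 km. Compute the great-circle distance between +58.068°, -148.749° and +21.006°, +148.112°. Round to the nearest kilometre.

Δλ = 148.112 − -148.749 = 296.861°; wrapped into (−180°, 180°]: -63.139°.
Δφ = 21.006 − 58.068 = -37.062°.
a = sin²(Δφ/2) + cos φ₁ · cos φ₂ · sin²(Δλ/2) = 0.236342.
c = 2·atan2(√a, √(1−a)) = 1.01536 rad → d = 6371·c ≈ 6468.84 km.

6469 km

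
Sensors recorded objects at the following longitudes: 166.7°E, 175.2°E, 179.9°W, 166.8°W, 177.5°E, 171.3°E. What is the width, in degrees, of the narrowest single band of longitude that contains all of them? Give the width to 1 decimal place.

26.5°

Sort the longitudes: -179.9°, -166.8°, +166.7°, +171.3°, +175.2°, +177.5°.
Eastward gaps between consecutive values (wrapping around): 13.1°, 333.5°, 4.6°, 3.9°, 2.3°, 2.6°.
Largest gap = 333.5° ⇒ minimal covering band is its complement: 360° − 333.5° = 26.5°.
Band runs from +166.7° eastward to -166.8°, crossing the antimeridian.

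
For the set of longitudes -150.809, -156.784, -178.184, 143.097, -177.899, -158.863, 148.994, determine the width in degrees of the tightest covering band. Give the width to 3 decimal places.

Sort the longitudes: -178.184°, -177.899°, -158.863°, -156.784°, -150.809°, +143.097°, +148.994°.
Eastward gaps between consecutive values (wrapping around): 0.285°, 19.036°, 2.079°, 5.975°, 293.906°, 5.897°, 32.822°.
Largest gap = 293.906° ⇒ minimal covering band is its complement: 360° − 293.906° = 66.094°.
Band runs from +143.097° eastward to -150.809°, crossing the antimeridian.

66.094°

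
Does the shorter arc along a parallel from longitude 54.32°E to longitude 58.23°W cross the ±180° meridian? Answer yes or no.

No

Signed shortest Δλ = ((-58.23 − 54.32 + 180) mod 360) − 180 = -112.55°.
Going west by 112.55° from +54.32° reaches -58.23° without touching 180°.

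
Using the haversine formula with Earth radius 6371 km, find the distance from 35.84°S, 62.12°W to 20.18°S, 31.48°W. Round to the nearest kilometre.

Δλ = -31.48 − -62.12 = 30.64°.
Δφ = -20.18 − -35.84 = 15.66°.
a = sin²(Δφ/2) + cos φ₁ · cos φ₂ · sin²(Δλ/2) = 0.071675.
c = 2·atan2(√a, √(1−a)) = 0.54206 rad → d = 6371·c ≈ 3453.44 km.

3453 km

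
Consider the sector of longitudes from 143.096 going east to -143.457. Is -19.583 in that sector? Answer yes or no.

No

Band width going east from +143.096° to -143.457°: ((-143.457 − 143.096) mod 360) = 73.447°.
Offset of -19.583° east of the west edge: ((-19.583 − 143.096) mod 360) = 197.321°.
197.321° > 73.447° ⇒ outside.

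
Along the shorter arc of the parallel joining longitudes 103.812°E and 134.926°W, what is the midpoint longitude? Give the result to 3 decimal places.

164.443°E

Signed shortest Δλ from +103.812° to -134.926° is +121.262°.
Midpoint longitude = +103.812° + (+121.262°)/2 = +103.812° + 60.631° = +164.443°.
(The naïve average (+103.812 + -134.926)/2 = -15.557° is on the wrong side of the globe.)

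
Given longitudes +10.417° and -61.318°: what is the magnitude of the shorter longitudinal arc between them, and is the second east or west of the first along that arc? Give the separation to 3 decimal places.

Raw difference: -61.318 − 10.417 = -71.735°.
Normalise into (−180°, 180°]: -71.735° stays -71.735°.
Negative ⇒ the second point lies to the west; separation 71.735°.

71.735° west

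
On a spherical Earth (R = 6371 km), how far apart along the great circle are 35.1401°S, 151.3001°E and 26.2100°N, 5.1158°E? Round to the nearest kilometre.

Δλ = 5.1158 − 151.3001 = -146.1843°.
Δφ = 26.2100 − -35.1401 = 61.3501°.
a = sin²(Δφ/2) + cos φ₁ · cos φ₂ · sin²(Δλ/2) = 0.931883.
c = 2·atan2(√a, √(1−a)) = 2.61349 rad → d = 6371·c ≈ 16650.55 km.

16651 km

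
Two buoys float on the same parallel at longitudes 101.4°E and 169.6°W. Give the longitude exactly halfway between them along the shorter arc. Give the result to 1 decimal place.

145.9°E

Signed shortest Δλ from +101.4° to -169.6° is +89.0°.
Midpoint longitude = +101.4° + (+89.0°)/2 = +101.4° + 44.5° = +145.9°.
(The naïve average (+101.4 + -169.6)/2 = -34.1° is on the wrong side of the globe.)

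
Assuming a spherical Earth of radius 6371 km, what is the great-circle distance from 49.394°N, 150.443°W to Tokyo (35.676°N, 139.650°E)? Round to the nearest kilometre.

5711 km

Δλ = 139.650 − -150.443 = 290.093°; wrapped into (−180°, 180°]: -69.907°.
Δφ = 35.676 − 49.394 = -13.718°.
a = sin²(Δφ/2) + cos φ₁ · cos φ₂ · sin²(Δλ/2) = 0.187799.
c = 2·atan2(√a, √(1−a)) = 0.89643 rad → d = 6371·c ≈ 5711.16 km.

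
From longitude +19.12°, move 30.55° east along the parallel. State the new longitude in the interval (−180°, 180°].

+49.67°

Start at +19.12°; shift +30.55° → +49.67°.
+49.67° already lies in (−180°, 180°].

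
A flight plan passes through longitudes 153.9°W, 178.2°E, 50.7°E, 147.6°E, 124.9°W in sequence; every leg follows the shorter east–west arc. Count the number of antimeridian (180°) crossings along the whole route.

Leg 1: -153.9° → +178.2°, shortest Δλ = -27.9° (west) — crosses 180°.
Leg 2: +178.2° → +50.7°, shortest Δλ = -127.5° (west) — does not cross 180°.
Leg 3: +50.7° → +147.6°, shortest Δλ = 96.9° (east) — does not cross 180°.
Leg 4: +147.6° → -124.9°, shortest Δλ = 87.5° (east) — crosses 180°.
Total crossings: 2.

2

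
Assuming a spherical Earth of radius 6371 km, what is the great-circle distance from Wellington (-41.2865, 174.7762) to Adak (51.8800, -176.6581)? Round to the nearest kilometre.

Δλ = -176.6581 − 174.7762 = -351.4343°; wrapped into (−180°, 180°]: 8.5657°.
Δφ = 51.8800 − -41.2865 = 93.1665°.
a = sin²(Δφ/2) + cos φ₁ · cos φ₂ · sin²(Δλ/2) = 0.530206.
c = 2·atan2(√a, √(1−a)) = 1.63124 rad → d = 6371·c ≈ 10392.66 km.

10393 km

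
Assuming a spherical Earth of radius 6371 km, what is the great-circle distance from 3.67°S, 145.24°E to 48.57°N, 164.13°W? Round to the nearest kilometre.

Δλ = -164.13 − 145.24 = -309.37°; wrapped into (−180°, 180°]: 50.63°.
Δφ = 48.57 − -3.67 = 52.24°.
a = sin²(Δφ/2) + cos φ₁ · cos φ₂ · sin²(Δλ/2) = 0.314558.
c = 2·atan2(√a, √(1−a)) = 1.19084 rad → d = 6371·c ≈ 7586.82 km.

7587 km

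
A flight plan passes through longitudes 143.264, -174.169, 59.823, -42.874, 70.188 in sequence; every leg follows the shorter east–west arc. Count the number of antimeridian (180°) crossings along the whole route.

Leg 1: +143.264° → -174.169°, shortest Δλ = 42.567° (east) — crosses 180°.
Leg 2: -174.169° → +59.823°, shortest Δλ = -126.008° (west) — crosses 180°.
Leg 3: +59.823° → -42.874°, shortest Δλ = -102.697° (west) — does not cross 180°.
Leg 4: -42.874° → +70.188°, shortest Δλ = 113.062° (east) — does not cross 180°.
Total crossings: 2.

2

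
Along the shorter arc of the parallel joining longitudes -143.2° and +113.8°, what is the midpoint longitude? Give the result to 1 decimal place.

Signed shortest Δλ from -143.2° to +113.8° is -103.0°.
Midpoint longitude = -143.2° + (-103.0°)/2 = -143.2° − 51.5° = -194.7°.
Normalise into (−180°, 180°]: +165.3°.
(The naïve average (-143.2 + +113.8)/2 = -14.7° is on the wrong side of the globe.)

+165.3°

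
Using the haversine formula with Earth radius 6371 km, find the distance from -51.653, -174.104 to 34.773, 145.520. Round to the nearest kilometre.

Δλ = 145.520 − -174.104 = 319.624°; wrapped into (−180°, 180°]: -40.376°.
Δφ = 34.773 − -51.653 = 86.426°.
a = sin²(Δφ/2) + cos φ₁ · cos φ₂ · sin²(Δλ/2) = 0.529525.
c = 2·atan2(√a, √(1−a)) = 1.62988 rad → d = 6371·c ≈ 10383.97 km.

10384 km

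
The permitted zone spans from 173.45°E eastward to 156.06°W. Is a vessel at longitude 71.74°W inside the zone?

No

Band width going east from +173.45° to -156.06°: ((-156.06 − 173.45) mod 360) = 30.49°.
Offset of -71.74° east of the west edge: ((-71.74 − 173.45) mod 360) = 114.81°.
114.81° > 30.49° ⇒ outside.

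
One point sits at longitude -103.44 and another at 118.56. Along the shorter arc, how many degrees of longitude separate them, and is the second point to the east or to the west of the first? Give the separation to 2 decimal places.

Raw difference: 118.56 − -103.44 = 222.0°.
Normalise into (−180°, 180°]: 222.0° − 360° = -138.0°.
Negative ⇒ the second point lies to the west; separation 138.00°.

138.00° west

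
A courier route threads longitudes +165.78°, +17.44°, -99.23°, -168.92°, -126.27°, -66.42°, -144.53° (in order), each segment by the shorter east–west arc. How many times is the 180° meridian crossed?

Leg 1: +165.78° → +17.44°, shortest Δλ = -148.34° (west) — does not cross 180°.
Leg 2: +17.44° → -99.23°, shortest Δλ = -116.67° (west) — does not cross 180°.
Leg 3: -99.23° → -168.92°, shortest Δλ = -69.69° (west) — does not cross 180°.
Leg 4: -168.92° → -126.27°, shortest Δλ = 42.65° (east) — does not cross 180°.
Leg 5: -126.27° → -66.42°, shortest Δλ = 59.85° (east) — does not cross 180°.
Leg 6: -66.42° → -144.53°, shortest Δλ = -78.11° (west) — does not cross 180°.
Total crossings: 0.

0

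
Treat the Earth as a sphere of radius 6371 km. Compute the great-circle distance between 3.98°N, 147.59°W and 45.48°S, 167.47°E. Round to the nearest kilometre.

7065 km

Δλ = 167.47 − -147.59 = 315.06°; wrapped into (−180°, 180°]: -44.94°.
Δφ = -45.48 − 3.98 = -49.46°.
a = sin²(Δφ/2) + cos φ₁ · cos φ₂ · sin²(Δλ/2) = 0.277186.
c = 2·atan2(√a, √(1−a)) = 1.10892 rad → d = 6371·c ≈ 7064.94 km.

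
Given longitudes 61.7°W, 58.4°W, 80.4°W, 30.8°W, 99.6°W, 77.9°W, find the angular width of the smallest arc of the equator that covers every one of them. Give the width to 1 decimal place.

68.8°

Sort the longitudes: -99.6°, -80.4°, -77.9°, -61.7°, -58.4°, -30.8°.
Eastward gaps between consecutive values (wrapping around): 19.2°, 2.5°, 16.2°, 3.3°, 27.6°, 291.2°.
Largest gap = 291.2° ⇒ minimal covering band is its complement: 360° − 291.2° = 68.8°.
Band runs from -99.6° eastward to -30.8°.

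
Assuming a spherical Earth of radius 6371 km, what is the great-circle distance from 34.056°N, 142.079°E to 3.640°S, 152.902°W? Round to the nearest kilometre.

Δλ = -152.902 − 142.079 = -294.981°; wrapped into (−180°, 180°]: 65.019°.
Δφ = -3.640 − 34.056 = -37.696°.
a = sin²(Δφ/2) + cos φ₁ · cos φ₂ · sin²(Δλ/2) = 0.343186.
c = 2·atan2(√a, √(1−a)) = 1.25179 rad → d = 6371·c ≈ 7975.13 km.

7975 km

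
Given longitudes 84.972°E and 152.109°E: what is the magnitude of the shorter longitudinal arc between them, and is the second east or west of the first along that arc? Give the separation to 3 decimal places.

67.137° east

Raw difference: 152.109 − 84.972 = 67.137°.
Normalise into (−180°, 180°]: 67.137° stays 67.137°.
Positive ⇒ the second point lies to the east; separation 67.137°.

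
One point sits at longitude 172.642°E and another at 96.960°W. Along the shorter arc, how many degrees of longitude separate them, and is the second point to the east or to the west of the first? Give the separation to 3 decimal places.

90.398° east

Raw difference: -96.960 − 172.642 = -269.602°.
Normalise into (−180°, 180°]: -269.602° + 360° = 90.398°.
Positive ⇒ the second point lies to the east; separation 90.398°.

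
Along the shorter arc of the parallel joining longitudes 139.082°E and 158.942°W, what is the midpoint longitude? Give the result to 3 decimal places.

Signed shortest Δλ from +139.082° to -158.942° is +61.976°.
Midpoint longitude = +139.082° + (+61.976°)/2 = +139.082° + 30.988° = +170.070°.
(The naïve average (+139.082 + -158.942)/2 = -9.93° is on the wrong side of the globe.)

170.070°E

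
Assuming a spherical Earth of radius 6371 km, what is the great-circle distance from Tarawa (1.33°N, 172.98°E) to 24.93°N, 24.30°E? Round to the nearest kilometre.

15554 km

Δλ = 24.30 − 172.98 = -148.68°.
Δφ = 24.93 − 1.33 = 23.60°.
a = sin²(Δφ/2) + cos φ₁ · cos φ₂ · sin²(Δλ/2) = 0.882343.
c = 2·atan2(√a, √(1−a)) = 2.44135 rad → d = 6371·c ≈ 15553.85 km.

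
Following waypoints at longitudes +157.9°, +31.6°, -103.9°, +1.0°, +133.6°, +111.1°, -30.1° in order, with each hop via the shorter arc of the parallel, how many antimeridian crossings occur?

Leg 1: +157.9° → +31.6°, shortest Δλ = -126.3° (west) — does not cross 180°.
Leg 2: +31.6° → -103.9°, shortest Δλ = -135.5° (west) — does not cross 180°.
Leg 3: -103.9° → +1.0°, shortest Δλ = 104.9° (east) — does not cross 180°.
Leg 4: +1.0° → +133.6°, shortest Δλ = 132.6° (east) — does not cross 180°.
Leg 5: +133.6° → +111.1°, shortest Δλ = -22.5° (west) — does not cross 180°.
Leg 6: +111.1° → -30.1°, shortest Δλ = -141.2° (west) — does not cross 180°.
Total crossings: 0.

0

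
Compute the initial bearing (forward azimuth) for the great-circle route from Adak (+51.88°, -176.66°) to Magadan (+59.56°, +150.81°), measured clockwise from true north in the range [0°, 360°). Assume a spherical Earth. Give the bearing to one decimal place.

Δλ = 150.81 − -176.66 = 327.47°; wrapped into (−180°, 180°]: -32.53°.
θ = atan2( sin Δλ · cos φ₂ , cos φ₁ · sin φ₂ − sin φ₁ · cos φ₂ · cos Δλ )
  = atan2(-0.27244, 0.19617) = -54.244° → normalised to [0°, 360°): 305.756°.

305.8°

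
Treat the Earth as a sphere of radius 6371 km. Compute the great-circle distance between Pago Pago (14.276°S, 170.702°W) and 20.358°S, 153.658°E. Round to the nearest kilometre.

3836 km

Δλ = 153.658 − -170.702 = 324.360°; wrapped into (−180°, 180°]: -35.640°.
Δφ = -20.358 − -14.276 = -6.082°.
a = sin²(Δφ/2) + cos φ₁ · cos φ₂ · sin²(Δλ/2) = 0.087906.
c = 2·atan2(√a, √(1−a)) = 0.60203 rad → d = 6371·c ≈ 3835.53 km.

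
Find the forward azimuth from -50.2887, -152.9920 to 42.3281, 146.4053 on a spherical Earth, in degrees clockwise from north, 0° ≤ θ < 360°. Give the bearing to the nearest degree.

318°

Δλ = 146.4053 − -152.9920 = 299.3973°; wrapped into (−180°, 180°]: -60.6027°.
θ = atan2( sin Δλ · cos φ₂ , cos φ₁ · sin φ₂ − sin φ₁ · cos φ₂ · cos Δλ )
  = atan2(-0.64411, 0.70940) = -42.238° → normalised to [0°, 360°): 317.762°.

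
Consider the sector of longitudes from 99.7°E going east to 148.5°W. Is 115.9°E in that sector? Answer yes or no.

Band width going east from +99.7° to -148.5°: ((-148.5 − 99.7) mod 360) = 111.8°.
Offset of +115.9° east of the west edge: ((115.9 − 99.7) mod 360) = 16.2°.
16.2° ≤ 111.8° ⇒ inside.

Yes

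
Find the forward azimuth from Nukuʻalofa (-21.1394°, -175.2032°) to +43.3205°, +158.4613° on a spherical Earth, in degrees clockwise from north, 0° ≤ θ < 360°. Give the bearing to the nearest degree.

Δλ = 158.4613 − -175.2032 = 333.6645°; wrapped into (−180°, 180°]: -26.3355°.
θ = atan2( sin Δλ · cos φ₂ , cos φ₁ · sin φ₂ − sin φ₁ · cos φ₂ · cos Δλ )
  = atan2(-0.32275, 0.87505) = -20.246° → normalised to [0°, 360°): 339.754°.

340°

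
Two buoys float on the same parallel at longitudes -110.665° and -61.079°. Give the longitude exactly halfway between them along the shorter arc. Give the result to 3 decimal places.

-85.872°

Signed shortest Δλ from -110.665° to -61.079° is +49.586°.
Midpoint longitude = -110.665° + (+49.586°)/2 = -110.665° + 24.793° = -85.872°.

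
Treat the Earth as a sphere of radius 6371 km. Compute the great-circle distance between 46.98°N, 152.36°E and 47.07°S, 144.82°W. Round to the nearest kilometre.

Δλ = -144.82 − 152.36 = -297.18°; wrapped into (−180°, 180°]: 62.82°.
Δφ = -47.07 − 46.98 = -94.05°.
a = sin²(Δφ/2) + cos φ₁ · cos φ₂ · sin²(Δλ/2) = 0.661525.
c = 2·atan2(√a, √(1−a)) = 1.89975 rad → d = 6371·c ≈ 12103.29 km.

12103 km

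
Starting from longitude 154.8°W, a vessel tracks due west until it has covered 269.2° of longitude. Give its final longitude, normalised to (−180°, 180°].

64.0°W

Start at -154.8°; shift −269.2° → -424.0°.
-424.0° lies outside (−180°, 180°]; add 360° → -64.0°.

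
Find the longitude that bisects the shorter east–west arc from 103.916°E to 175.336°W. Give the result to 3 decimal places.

Signed shortest Δλ from +103.916° to -175.336° is +80.748°.
Midpoint longitude = +103.916° + (+80.748°)/2 = +103.916° + 40.374° = +144.290°.
(The naïve average (+103.916 + -175.336)/2 = -35.71° is on the wrong side of the globe.)

144.290°E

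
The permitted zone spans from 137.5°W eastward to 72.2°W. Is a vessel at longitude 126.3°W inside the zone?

Band width going east from -137.5° to -72.2°: ((-72.2 − -137.5) mod 360) = 65.3°.
Offset of -126.3° east of the west edge: ((-126.3 − -137.5) mod 360) = 11.2°.
11.2° ≤ 65.3° ⇒ inside.

Yes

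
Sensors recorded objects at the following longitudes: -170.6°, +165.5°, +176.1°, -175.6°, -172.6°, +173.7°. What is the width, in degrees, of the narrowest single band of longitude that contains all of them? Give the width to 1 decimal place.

Sort the longitudes: -175.6°, -172.6°, -170.6°, +165.5°, +173.7°, +176.1°.
Eastward gaps between consecutive values (wrapping around): 3.0°, 2.0°, 336.1°, 8.2°, 2.4°, 8.3°.
Largest gap = 336.1° ⇒ minimal covering band is its complement: 360° − 336.1° = 23.9°.
Band runs from +165.5° eastward to -170.6°, crossing the antimeridian.

23.9°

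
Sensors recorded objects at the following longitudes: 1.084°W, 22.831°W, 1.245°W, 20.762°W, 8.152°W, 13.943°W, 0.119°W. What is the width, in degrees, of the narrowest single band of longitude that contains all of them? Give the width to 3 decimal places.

Sort the longitudes: -22.831°, -20.762°, -13.943°, -8.152°, -1.245°, -1.084°, -0.119°.
Eastward gaps between consecutive values (wrapping around): 2.069°, 6.819°, 5.791°, 6.907°, 0.161°, 0.965°, 337.288°.
Largest gap = 337.288° ⇒ minimal covering band is its complement: 360° − 337.288° = 22.712°.
Band runs from -22.831° eastward to -0.119°.

22.712°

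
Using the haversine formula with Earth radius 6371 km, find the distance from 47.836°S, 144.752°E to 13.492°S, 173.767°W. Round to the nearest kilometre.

5399 km

Δλ = -173.767 − 144.752 = -318.519°; wrapped into (−180°, 180°]: 41.481°.
Δφ = -13.492 − -47.836 = 34.344°.
a = sin²(Δφ/2) + cos φ₁ · cos φ₂ · sin²(Δλ/2) = 0.169028.
c = 2·atan2(√a, √(1−a)) = 0.84739 rad → d = 6371·c ≈ 5398.70 km.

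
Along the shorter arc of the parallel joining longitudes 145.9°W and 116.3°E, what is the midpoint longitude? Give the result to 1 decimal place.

Signed shortest Δλ from -145.9° to +116.3° is -97.8°.
Midpoint longitude = -145.9° + (-97.8°)/2 = -145.9° − 48.9° = -194.8°.
Normalise into (−180°, 180°]: +165.2°.
(The naïve average (-145.9 + +116.3)/2 = -14.8° is on the wrong side of the globe.)

165.2°E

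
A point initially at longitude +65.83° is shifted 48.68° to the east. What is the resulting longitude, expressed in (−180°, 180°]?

Start at +65.83°; shift +48.68° → +114.51°.
+114.51° already lies in (−180°, 180°].

+114.51°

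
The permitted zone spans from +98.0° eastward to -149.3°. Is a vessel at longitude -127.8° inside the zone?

No

Band width going east from +98.0° to -149.3°: ((-149.3 − 98.0) mod 360) = 112.7°.
Offset of -127.8° east of the west edge: ((-127.8 − 98.0) mod 360) = 134.2°.
134.2° > 112.7° ⇒ outside.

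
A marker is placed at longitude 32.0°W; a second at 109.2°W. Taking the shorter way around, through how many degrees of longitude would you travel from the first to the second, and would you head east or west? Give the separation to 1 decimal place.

Raw difference: -109.2 − -32.0 = -77.2°.
Normalise into (−180°, 180°]: -77.2° stays -77.2°.
Negative ⇒ the second point lies to the west; separation 77.2°.

77.2° west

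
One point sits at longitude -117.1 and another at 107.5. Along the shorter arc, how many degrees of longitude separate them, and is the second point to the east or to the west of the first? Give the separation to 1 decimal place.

135.4° west

Raw difference: 107.5 − -117.1 = 224.6°.
Normalise into (−180°, 180°]: 224.6° − 360° = -135.4°.
Negative ⇒ the second point lies to the west; separation 135.4°.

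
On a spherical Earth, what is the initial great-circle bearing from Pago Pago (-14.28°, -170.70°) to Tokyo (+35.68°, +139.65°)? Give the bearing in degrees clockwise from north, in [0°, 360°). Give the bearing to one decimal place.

318.3°

Δλ = 139.65 − -170.70 = 310.35°; wrapped into (−180°, 180°]: -49.65°.
θ = atan2( sin Δλ · cos φ₂ , cos φ₁ · sin φ₂ − sin φ₁ · cos φ₂ · cos Δλ )
  = atan2(-0.61905, 0.69496) = -41.694° → normalised to [0°, 360°): 318.306°.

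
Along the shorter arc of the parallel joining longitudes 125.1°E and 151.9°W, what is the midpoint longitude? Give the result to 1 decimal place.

166.6°E

Signed shortest Δλ from +125.1° to -151.9° is +83.0°.
Midpoint longitude = +125.1° + (+83.0°)/2 = +125.1° + 41.5° = +166.6°.
(The naïve average (+125.1 + -151.9)/2 = -13.4° is on the wrong side of the globe.)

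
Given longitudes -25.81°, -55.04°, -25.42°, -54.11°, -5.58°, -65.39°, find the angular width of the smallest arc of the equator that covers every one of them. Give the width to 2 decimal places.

59.81°

Sort the longitudes: -65.39°, -55.04°, -54.11°, -25.81°, -25.42°, -5.58°.
Eastward gaps between consecutive values (wrapping around): 10.35°, 0.93°, 28.30°, 0.39°, 19.84°, 300.19°.
Largest gap = 300.19° ⇒ minimal covering band is its complement: 360° − 300.19° = 59.81°.
Band runs from -65.39° eastward to -5.58°.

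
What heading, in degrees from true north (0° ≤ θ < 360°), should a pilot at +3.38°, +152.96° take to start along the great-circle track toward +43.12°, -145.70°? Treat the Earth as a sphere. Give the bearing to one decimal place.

44.1°

Δλ = -145.70 − 152.96 = -298.66°; wrapped into (−180°, 180°]: 61.34°.
θ = atan2( sin Δλ · cos φ₂ , cos φ₁ · sin φ₂ − sin φ₁ · cos φ₂ · cos Δλ )
  = atan2(0.64049, 0.66170) = 44.067° → normalised to [0°, 360°): 44.067°.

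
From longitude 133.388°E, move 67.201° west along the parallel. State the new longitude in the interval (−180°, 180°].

66.187°E

Start at +133.388°; shift −67.201° → +66.187°.
+66.187° already lies in (−180°, 180°].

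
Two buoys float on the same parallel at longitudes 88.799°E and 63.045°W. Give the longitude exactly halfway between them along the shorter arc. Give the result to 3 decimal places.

Signed shortest Δλ from +88.799° to -63.045° is -151.844°.
Midpoint longitude = +88.799° + (-151.844°)/2 = +88.799° − 75.922° = +12.877°.

12.877°E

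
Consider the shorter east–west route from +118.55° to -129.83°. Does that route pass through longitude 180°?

Yes

Naïve |-129.83 − 118.55| = 248.38° > 180°, so the shorter arc goes the other way round — across 180°.
Signed shortest Δλ = ((-129.83 − 118.55 + 180) mod 360) − 180 = 111.62°.
Going east by 111.62° from +118.55° passes through 180° before reaching -129.83°.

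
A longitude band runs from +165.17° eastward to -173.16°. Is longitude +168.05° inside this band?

Band width going east from +165.17° to -173.16°: ((-173.16 − 165.17) mod 360) = 21.67°.
Offset of +168.05° east of the west edge: ((168.05 − 165.17) mod 360) = 2.88°.
2.88° ≤ 21.67° ⇒ inside.

Yes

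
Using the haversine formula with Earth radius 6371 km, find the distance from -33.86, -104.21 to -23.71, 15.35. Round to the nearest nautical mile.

5925 nmi

Δλ = 15.35 − -104.21 = 119.56°.
Δφ = -23.71 − -33.86 = 10.15°.
a = sin²(Δφ/2) + cos φ₁ · cos φ₂ · sin²(Δλ/2) = 0.575523.
c = 2·atan2(√a, √(1−a)) = 1.72242 rad → d = 6371·c ≈ 10973.56 km ≈ 5925.25 nmi.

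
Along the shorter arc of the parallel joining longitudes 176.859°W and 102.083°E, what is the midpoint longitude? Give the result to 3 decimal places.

142.612°E

Signed shortest Δλ from -176.859° to +102.083° is -81.058°.
Midpoint longitude = -176.859° + (-81.058°)/2 = -176.859° − 40.529° = -217.388°.
Normalise into (−180°, 180°]: +142.612°.
(The naïve average (-176.859 + +102.083)/2 = -37.388° is on the wrong side of the globe.)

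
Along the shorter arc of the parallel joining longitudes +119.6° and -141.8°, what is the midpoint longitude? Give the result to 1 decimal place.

Signed shortest Δλ from +119.6° to -141.8° is +98.6°.
Midpoint longitude = +119.6° + (+98.6°)/2 = +119.6° + 49.3° = +168.9°.
(The naïve average (+119.6 + -141.8)/2 = -11.1° is on the wrong side of the globe.)

+168.9°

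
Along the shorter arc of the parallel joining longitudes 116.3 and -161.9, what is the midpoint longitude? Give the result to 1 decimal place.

Signed shortest Δλ from +116.3° to -161.9° is +81.8°.
Midpoint longitude = +116.3° + (+81.8°)/2 = +116.3° + 40.9° = +157.2°.
(The naïve average (+116.3 + -161.9)/2 = -22.8° is on the wrong side of the globe.)

+157.2°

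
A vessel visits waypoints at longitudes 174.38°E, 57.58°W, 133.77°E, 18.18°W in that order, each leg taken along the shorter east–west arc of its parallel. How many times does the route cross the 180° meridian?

2

Leg 1: +174.38° → -57.58°, shortest Δλ = 128.04° (east) — crosses 180°.
Leg 2: -57.58° → +133.77°, shortest Δλ = -168.65° (west) — crosses 180°.
Leg 3: +133.77° → -18.18°, shortest Δλ = -151.95° (west) — does not cross 180°.
Total crossings: 2.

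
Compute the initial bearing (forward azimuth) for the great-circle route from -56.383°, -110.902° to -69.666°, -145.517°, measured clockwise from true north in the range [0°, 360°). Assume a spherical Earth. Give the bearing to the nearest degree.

Δλ = -145.517 − -110.902 = -34.615°.
θ = atan2( sin Δλ · cos φ₂ , cos φ₁ · sin φ₂ − sin φ₁ · cos φ₂ · cos Δλ )
  = atan2(-0.19740, -0.28098) = -144.911° → normalised to [0°, 360°): 215.089°.

215°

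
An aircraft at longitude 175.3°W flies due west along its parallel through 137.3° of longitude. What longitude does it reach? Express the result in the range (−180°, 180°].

47.4°E

Start at -175.3°; shift −137.3° → -312.6°.
-312.6° lies outside (−180°, 180°]; add 360° → +47.4°.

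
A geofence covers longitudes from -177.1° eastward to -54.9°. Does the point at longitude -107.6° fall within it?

Band width going east from -177.1° to -54.9°: ((-54.9 − -177.1) mod 360) = 122.2°.
Offset of -107.6° east of the west edge: ((-107.6 − -177.1) mod 360) = 69.5°.
69.5° ≤ 122.2° ⇒ inside.

Yes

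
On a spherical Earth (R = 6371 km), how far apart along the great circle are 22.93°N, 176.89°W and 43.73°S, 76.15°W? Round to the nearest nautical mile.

6794 nmi

Δλ = -76.15 − -176.89 = 100.74°.
Δφ = -43.73 − 22.93 = -66.66°.
a = sin²(Δφ/2) + cos φ₁ · cos φ₂ · sin²(Δλ/2) = 0.696669.
c = 2·atan2(√a, √(1−a)) = 1.97506 rad → d = 6371·c ≈ 12583.08 km ≈ 6794.32 nmi.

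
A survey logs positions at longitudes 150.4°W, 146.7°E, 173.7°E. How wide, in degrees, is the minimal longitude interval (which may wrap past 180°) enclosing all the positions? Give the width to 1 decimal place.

Sort the longitudes: -150.4°, +146.7°, +173.7°.
Eastward gaps between consecutive values (wrapping around): 297.1°, 27.0°, 35.9°.
Largest gap = 297.1° ⇒ minimal covering band is its complement: 360° − 297.1° = 62.9°.
Band runs from +146.7° eastward to -150.4°, crossing the antimeridian.

62.9°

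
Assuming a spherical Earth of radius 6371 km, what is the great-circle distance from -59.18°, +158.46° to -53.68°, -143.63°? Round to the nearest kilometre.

Δλ = -143.63 − 158.46 = -302.09°; wrapped into (−180°, 180°]: 57.91°.
Δφ = -53.68 − -59.18 = 5.50°.
a = sin²(Δφ/2) + cos φ₁ · cos φ₂ · sin²(Δλ/2) = 0.073425.
c = 2·atan2(√a, √(1−a)) = 0.54880 rad → d = 6371·c ≈ 3496.41 km.

3496 km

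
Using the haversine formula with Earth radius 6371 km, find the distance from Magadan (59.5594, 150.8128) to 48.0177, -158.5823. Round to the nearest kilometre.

3462 km

Δλ = -158.5823 − 150.8128 = -309.3951°; wrapped into (−180°, 180°]: 50.6049°.
Δφ = 48.0177 − 59.5594 = -11.5417°.
a = sin²(Δφ/2) + cos φ₁ · cos φ₂ · sin²(Δλ/2) = 0.072016.
c = 2·atan2(√a, √(1−a)) = 0.54337 rad → d = 6371·c ≈ 3461.84 km.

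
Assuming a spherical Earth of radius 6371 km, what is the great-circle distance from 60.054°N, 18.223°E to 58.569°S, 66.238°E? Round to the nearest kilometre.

Δλ = 66.238 − 18.223 = 48.015°.
Δφ = -58.569 − 60.054 = -118.623°.
a = sin²(Δφ/2) + cos φ₁ · cos φ₂ · sin²(Δλ/2) = 0.782612.
c = 2·atan2(√a, √(1−a)) = 2.17150 rad → d = 6371·c ≈ 13834.63 km.

13835 km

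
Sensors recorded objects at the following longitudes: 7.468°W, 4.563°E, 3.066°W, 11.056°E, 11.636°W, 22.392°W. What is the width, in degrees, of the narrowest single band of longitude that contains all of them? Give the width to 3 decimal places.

33.448°

Sort the longitudes: -22.392°, -11.636°, -7.468°, -3.066°, +4.563°, +11.056°.
Eastward gaps between consecutive values (wrapping around): 10.756°, 4.168°, 4.402°, 7.629°, 6.493°, 326.552°.
Largest gap = 326.552° ⇒ minimal covering band is its complement: 360° − 326.552° = 33.448°.
Band runs from -22.392° eastward to +11.056°.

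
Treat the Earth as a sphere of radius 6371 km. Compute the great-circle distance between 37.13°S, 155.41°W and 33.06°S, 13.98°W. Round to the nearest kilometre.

Δλ = -13.98 − -155.41 = 141.43°.
Δφ = -33.06 − -37.13 = 4.07°.
a = sin²(Δφ/2) + cos φ₁ · cos φ₂ · sin²(Δλ/2) = 0.596567.
c = 2·atan2(√a, √(1−a)) = 1.76515 rad → d = 6371·c ≈ 11245.78 km.

11246 km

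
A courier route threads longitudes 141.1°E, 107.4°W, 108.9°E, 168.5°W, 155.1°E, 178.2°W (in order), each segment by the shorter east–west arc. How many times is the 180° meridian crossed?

Leg 1: +141.1° → -107.4°, shortest Δλ = 111.5° (east) — crosses 180°.
Leg 2: -107.4° → +108.9°, shortest Δλ = -143.7° (west) — crosses 180°.
Leg 3: +108.9° → -168.5°, shortest Δλ = 82.6° (east) — crosses 180°.
Leg 4: -168.5° → +155.1°, shortest Δλ = -36.4° (west) — crosses 180°.
Leg 5: +155.1° → -178.2°, shortest Δλ = 26.7° (east) — crosses 180°.
Total crossings: 5.

5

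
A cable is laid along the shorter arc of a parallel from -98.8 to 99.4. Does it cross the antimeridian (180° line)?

Yes

Naïve |99.4 − -98.8| = 198.2° > 180°, so the shorter arc goes the other way round — across 180°.
Signed shortest Δλ = ((99.4 − -98.8 + 180) mod 360) − 180 = -161.8°.
Going west by 161.8° from -98.8° passes through 180° before reaching +99.4°.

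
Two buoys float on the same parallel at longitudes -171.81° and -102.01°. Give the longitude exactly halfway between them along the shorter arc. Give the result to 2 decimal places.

-136.91°

Signed shortest Δλ from -171.81° to -102.01° is +69.80°.
Midpoint longitude = -171.81° + (+69.80°)/2 = -171.81° + 34.90° = -136.91°.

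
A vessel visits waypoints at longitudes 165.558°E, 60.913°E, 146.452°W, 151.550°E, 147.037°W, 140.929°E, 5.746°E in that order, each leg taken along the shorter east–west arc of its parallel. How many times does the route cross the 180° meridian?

Leg 1: +165.558° → +60.913°, shortest Δλ = -104.645° (west) — does not cross 180°.
Leg 2: +60.913° → -146.452°, shortest Δλ = 152.635° (east) — crosses 180°.
Leg 3: -146.452° → +151.550°, shortest Δλ = -61.998° (west) — crosses 180°.
Leg 4: +151.550° → -147.037°, shortest Δλ = 61.413° (east) — crosses 180°.
Leg 5: -147.037° → +140.929°, shortest Δλ = -72.034° (west) — crosses 180°.
Leg 6: +140.929° → +5.746°, shortest Δλ = -135.183° (west) — does not cross 180°.
Total crossings: 4.

4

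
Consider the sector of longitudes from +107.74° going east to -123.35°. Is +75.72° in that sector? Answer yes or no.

Band width going east from +107.74° to -123.35°: ((-123.35 − 107.74) mod 360) = 128.91°.
Offset of +75.72° east of the west edge: ((75.72 − 107.74) mod 360) = 327.98°.
327.98° > 128.91° ⇒ outside.

No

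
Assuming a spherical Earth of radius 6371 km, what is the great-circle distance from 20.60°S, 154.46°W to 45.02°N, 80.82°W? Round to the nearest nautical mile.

Δλ = -80.82 − -154.46 = 73.64°.
Δφ = 45.02 − -20.60 = 65.62°.
a = sin²(Δφ/2) + cos φ₁ · cos φ₂ · sin²(Δλ/2) = 0.531252.
c = 2·atan2(√a, √(1−a)) = 1.63334 rad → d = 6371·c ≈ 10406.02 km ≈ 5618.80 nmi.

5619 nmi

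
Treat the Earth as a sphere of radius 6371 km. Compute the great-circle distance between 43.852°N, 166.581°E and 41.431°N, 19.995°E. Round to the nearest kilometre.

Δλ = 19.995 − 166.581 = -146.586°.
Δφ = 41.431 − 43.852 = -2.421°.
a = sin²(Δφ/2) + cos φ₁ · cos φ₂ · sin²(Δλ/2) = 0.496434.
c = 2·atan2(√a, √(1−a)) = 1.56366 rad → d = 6371·c ≈ 9962.11 km.

9962 km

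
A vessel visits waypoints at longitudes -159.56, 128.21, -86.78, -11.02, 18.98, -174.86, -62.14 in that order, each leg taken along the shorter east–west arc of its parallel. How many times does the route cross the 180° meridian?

3

Leg 1: -159.56° → +128.21°, shortest Δλ = -72.23° (west) — crosses 180°.
Leg 2: +128.21° → -86.78°, shortest Δλ = 145.01° (east) — crosses 180°.
Leg 3: -86.78° → -11.02°, shortest Δλ = 75.76° (east) — does not cross 180°.
Leg 4: -11.02° → +18.98°, shortest Δλ = 30.0° (east) — does not cross 180°.
Leg 5: +18.98° → -174.86°, shortest Δλ = 166.16° (east) — crosses 180°.
Leg 6: -174.86° → -62.14°, shortest Δλ = 112.72° (east) — does not cross 180°.
Total crossings: 3.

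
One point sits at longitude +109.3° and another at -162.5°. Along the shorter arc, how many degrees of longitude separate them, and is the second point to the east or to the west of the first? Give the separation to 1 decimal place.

Raw difference: -162.5 − 109.3 = -271.8°.
Normalise into (−180°, 180°]: -271.8° + 360° = 88.2°.
Positive ⇒ the second point lies to the east; separation 88.2°.

88.2° east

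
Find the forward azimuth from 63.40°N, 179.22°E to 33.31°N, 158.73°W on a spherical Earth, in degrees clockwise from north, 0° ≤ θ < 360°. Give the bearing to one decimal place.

Δλ = -158.73 − 179.22 = -337.95°; wrapped into (−180°, 180°]: 22.05°.
θ = atan2( sin Δλ · cos φ₂ , cos φ₁ · sin φ₂ − sin φ₁ · cos φ₂ · cos Δλ )
  = atan2(0.31374, -0.44670) = 144.918° → normalised to [0°, 360°): 144.918°.

144.9°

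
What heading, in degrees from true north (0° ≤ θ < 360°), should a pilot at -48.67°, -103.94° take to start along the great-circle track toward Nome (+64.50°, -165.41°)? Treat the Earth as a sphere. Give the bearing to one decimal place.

333.3°

Δλ = -165.41 − -103.94 = -61.47°.
θ = atan2( sin Δλ · cos φ₂ , cos φ₁ · sin φ₂ − sin φ₁ · cos φ₂ · cos Δλ )
  = atan2(-0.37823, 0.75047) = -26.748° → normalised to [0°, 360°): 333.252°.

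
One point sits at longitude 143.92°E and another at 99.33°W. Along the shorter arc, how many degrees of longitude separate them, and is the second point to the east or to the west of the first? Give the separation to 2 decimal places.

Raw difference: -99.33 − 143.92 = -243.25°.
Normalise into (−180°, 180°]: -243.25° + 360° = 116.75°.
Positive ⇒ the second point lies to the east; separation 116.75°.

116.75° east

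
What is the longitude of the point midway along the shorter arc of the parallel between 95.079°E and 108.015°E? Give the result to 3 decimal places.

101.547°E

Signed shortest Δλ from +95.079° to +108.015° is +12.936°.
Midpoint longitude = +95.079° + (+12.936°)/2 = +95.079° + 6.468° = +101.547°.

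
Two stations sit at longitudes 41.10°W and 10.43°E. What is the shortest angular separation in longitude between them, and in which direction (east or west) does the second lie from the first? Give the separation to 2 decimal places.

51.53° east

Raw difference: 10.43 − -41.10 = 51.53°.
Normalise into (−180°, 180°]: 51.53° stays 51.53°.
Positive ⇒ the second point lies to the east; separation 51.53°.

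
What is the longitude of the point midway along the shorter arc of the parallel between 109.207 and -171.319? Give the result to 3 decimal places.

+148.944°

Signed shortest Δλ from +109.207° to -171.319° is +79.474°.
Midpoint longitude = +109.207° + (+79.474°)/2 = +109.207° + 39.737° = +148.944°.
(The naïve average (+109.207 + -171.319)/2 = -31.056° is on the wrong side of the globe.)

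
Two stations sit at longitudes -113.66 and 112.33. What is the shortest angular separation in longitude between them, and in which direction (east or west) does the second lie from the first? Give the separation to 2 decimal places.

Raw difference: 112.33 − -113.66 = 225.99°.
Normalise into (−180°, 180°]: 225.99° − 360° = -134.01°.
Negative ⇒ the second point lies to the west; separation 134.01°.

134.01° west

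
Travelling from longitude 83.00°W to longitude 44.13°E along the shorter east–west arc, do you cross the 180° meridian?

Signed shortest Δλ = ((44.13 − -83.00 + 180) mod 360) − 180 = 127.13°.
Going east by 127.13° from -83.00° reaches +44.13° without touching 180°.

No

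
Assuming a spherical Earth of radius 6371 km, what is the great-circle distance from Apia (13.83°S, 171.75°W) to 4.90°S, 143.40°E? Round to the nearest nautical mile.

2706 nmi

Δλ = 143.40 − -171.75 = 315.15°; wrapped into (−180°, 180°]: -44.85°.
Δφ = -4.90 − -13.83 = 8.93°.
a = sin²(Δφ/2) + cos φ₁ · cos φ₂ · sin²(Δλ/2) = 0.146848.
c = 2·atan2(√a, √(1−a)) = 0.78653 rad → d = 6371·c ≈ 5010.99 km ≈ 2705.72 nmi.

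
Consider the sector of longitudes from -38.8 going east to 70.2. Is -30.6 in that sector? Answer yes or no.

Band width going east from -38.8° to +70.2°: ((70.2 − -38.8) mod 360) = 109.0°.
Offset of -30.6° east of the west edge: ((-30.6 − -38.8) mod 360) = 8.2°.
8.2° ≤ 109.0° ⇒ inside.

Yes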